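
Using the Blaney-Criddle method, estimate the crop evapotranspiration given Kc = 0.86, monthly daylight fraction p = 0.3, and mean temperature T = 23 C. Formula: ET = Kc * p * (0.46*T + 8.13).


ET = Kc * p * (0.46*T + 8.13)
ET = 0.86 * 0.3 * (0.46*23 + 8.13)
ET = 0.86 * 0.3 * 18.7100

4.8272 mm/day


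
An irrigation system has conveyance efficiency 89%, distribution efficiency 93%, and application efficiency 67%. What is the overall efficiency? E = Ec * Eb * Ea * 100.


Ec = 0.89, Eb = 0.93, Ea = 0.67
E = 0.89 * 0.93 * 0.67 * 100 = 55.4559%

55.4559 %


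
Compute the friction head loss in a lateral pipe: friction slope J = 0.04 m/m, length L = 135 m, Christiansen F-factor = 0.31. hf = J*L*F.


hf = J * L * F = 0.04 * 135 * 0.31 = 1.6740 m

1.6740 m


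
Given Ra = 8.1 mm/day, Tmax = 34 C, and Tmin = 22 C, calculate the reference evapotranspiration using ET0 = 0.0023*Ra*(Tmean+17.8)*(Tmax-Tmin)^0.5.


Tmean = (Tmax + Tmin)/2 = (34 + 22)/2 = 28.0
ET0 = 0.0023 * 8.1 * (28.0 + 17.8) * sqrt(34 - 22)
ET0 = 0.0023 * 8.1 * 45.8 * 3.464102

2.9558 mm/day


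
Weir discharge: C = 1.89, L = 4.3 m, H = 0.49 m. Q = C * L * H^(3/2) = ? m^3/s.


Q = C * L * H^(3/2) = 1.89 * 4.3 * 0.49^1.5 = 1.89 * 4.3 * 0.343000

2.7876 m^3/s


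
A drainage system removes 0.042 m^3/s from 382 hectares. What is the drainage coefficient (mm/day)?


DC = Q * 86400 / (A * 10000) * 1000
DC = 0.042 * 86400 / (382 * 10000) * 1000
DC = 3628800.0000 / 3820000

0.9499 mm/day


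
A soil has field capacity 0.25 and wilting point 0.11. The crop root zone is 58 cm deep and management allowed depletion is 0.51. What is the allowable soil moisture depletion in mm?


SMD = (FC - PWP) * d * MAD * 10
SMD = (0.25 - 0.11) * 58 * 0.51 * 10
SMD = 0.1400 * 58 * 0.51 * 10

41.4120 mm


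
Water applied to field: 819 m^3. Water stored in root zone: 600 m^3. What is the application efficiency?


Ea = V_root / V_field * 100 = 600 / 819 * 100 = 73.2601%

73.2601 %


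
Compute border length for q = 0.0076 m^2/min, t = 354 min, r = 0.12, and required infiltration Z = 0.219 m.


L = q*t/((1+r)*Z)
L = 0.0076*354/((1+0.12)*0.219)
L = 2.6904/0.24528

10.9687 m


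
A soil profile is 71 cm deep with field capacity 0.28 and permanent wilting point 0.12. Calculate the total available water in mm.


AWC = (FC - PWP) * d * 10
AWC = (0.28 - 0.12) * 71 * 10
AWC = 0.1600 * 71 * 10

113.6000 mm


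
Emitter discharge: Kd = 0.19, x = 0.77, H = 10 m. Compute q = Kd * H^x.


q = Kd * H^x = 0.19 * 10^0.77 = 0.19 * 5.888437

1.1188 L/h


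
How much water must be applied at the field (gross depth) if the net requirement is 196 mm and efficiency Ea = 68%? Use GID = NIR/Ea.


Ea = 68% = 0.68
GID = NIR / Ea = 196 / 0.68 = 288.2353 mm

288.2353 mm


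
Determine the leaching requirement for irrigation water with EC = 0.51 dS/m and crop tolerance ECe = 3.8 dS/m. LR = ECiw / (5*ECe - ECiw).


LR = ECiw / (5*ECe - ECiw)
LR = 0.51 / (5*3.8 - 0.51)
LR = 0.51 / 18.4900

0.0276


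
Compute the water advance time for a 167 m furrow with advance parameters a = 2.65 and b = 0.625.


t = (L/a)^(1/b)
t = (167/2.65)^(1/0.625)
t = 63.018868^(1/0.625)

757.0995 min


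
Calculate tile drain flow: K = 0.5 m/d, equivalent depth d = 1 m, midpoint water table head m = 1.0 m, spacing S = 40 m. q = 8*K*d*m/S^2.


q = 8*K*d*m/S^2
q = 8*0.5*1*1.0/40^2
q = 4.0000 / 1600

0.0025 m/d


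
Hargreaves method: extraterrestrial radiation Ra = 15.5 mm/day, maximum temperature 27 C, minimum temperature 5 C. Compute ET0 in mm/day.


Tmean = (Tmax + Tmin)/2 = (27 + 5)/2 = 16.0
ET0 = 0.0023 * 15.5 * (16.0 + 17.8) * sqrt(27 - 5)
ET0 = 0.0023 * 15.5 * 33.8 * 4.690416

5.6518 mm/day


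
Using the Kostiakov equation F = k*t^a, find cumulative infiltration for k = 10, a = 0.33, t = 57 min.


F = k * t^a = 10 * 57^0.33
F = 10 * 3.796983

37.9698 mm


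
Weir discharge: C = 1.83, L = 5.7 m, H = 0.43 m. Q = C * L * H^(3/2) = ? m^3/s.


Q = C * L * H^(3/2) = 1.83 * 5.7 * 0.43^1.5 = 1.83 * 5.7 * 0.281970

2.9412 m^3/s


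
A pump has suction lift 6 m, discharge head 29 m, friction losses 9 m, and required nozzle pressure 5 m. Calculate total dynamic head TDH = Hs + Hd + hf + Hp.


TDH = Hs + Hd + hf + Hp = 6 + 29 + 9 + 5 = 49

49 m


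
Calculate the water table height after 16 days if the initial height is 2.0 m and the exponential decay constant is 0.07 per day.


m = m0 * exp(-k*t)
m = 2.0 * exp(-0.07 * 16)
m = 2.0 * exp(-1.1200)

0.6526 m


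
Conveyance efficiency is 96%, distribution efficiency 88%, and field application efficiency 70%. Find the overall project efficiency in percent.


Ec = 0.96, Eb = 0.88, Ea = 0.7
E = 0.96 * 0.88 * 0.7 * 100 = 59.1360%

59.1360 %


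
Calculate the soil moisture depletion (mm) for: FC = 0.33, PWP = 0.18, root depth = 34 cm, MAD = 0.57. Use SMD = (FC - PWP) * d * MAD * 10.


SMD = (FC - PWP) * d * MAD * 10
SMD = (0.33 - 0.18) * 34 * 0.57 * 10
SMD = 0.1500 * 34 * 0.57 * 10

29.0700 mm


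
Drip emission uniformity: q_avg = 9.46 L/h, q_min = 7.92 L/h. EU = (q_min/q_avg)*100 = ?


EU = (q_min/q_avg)*100 = (7.92/9.46)*100 = 83.7209%

83.7209 %


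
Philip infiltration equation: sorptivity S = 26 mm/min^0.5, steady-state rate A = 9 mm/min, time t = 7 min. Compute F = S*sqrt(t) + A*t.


F = S*sqrt(t) + A*t
F = 26*sqrt(7) + 9*7
F = 26*2.645751 + 63

131.7895 mm


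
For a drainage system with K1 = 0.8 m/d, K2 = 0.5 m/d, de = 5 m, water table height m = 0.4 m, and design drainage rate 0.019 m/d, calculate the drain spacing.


S^2 = 8*K2*de*m/q + 4*K1*m^2/q
S^2 = 8*0.5*5*0.4/0.019 + 4*0.8*0.4^2/0.019
S = sqrt(448.0000)

21.1660 m


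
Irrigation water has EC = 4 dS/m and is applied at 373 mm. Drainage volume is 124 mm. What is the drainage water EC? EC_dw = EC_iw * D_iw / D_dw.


EC_dw = EC_iw * D_iw / D_dw
EC_dw = 4 * 373 / 124
EC_dw = 1492 / 124

12.0323 dS/m


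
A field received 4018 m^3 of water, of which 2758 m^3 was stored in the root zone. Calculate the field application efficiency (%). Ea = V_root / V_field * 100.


Ea = V_root / V_field * 100 = 2758 / 4018 * 100 = 68.6411%

68.6411 %


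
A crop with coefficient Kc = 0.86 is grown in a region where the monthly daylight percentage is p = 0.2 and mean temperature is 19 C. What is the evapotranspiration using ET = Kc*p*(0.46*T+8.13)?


ET = Kc * p * (0.46*T + 8.13)
ET = 0.86 * 0.2 * (0.46*19 + 8.13)
ET = 0.86 * 0.2 * 16.8700

2.9016 mm/day


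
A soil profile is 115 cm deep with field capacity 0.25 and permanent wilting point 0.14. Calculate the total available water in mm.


AWC = (FC - PWP) * d * 10
AWC = (0.25 - 0.14) * 115 * 10
AWC = 0.1100 * 115 * 10

126.5000 mm


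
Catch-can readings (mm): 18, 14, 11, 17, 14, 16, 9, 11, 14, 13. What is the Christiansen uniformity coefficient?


mean = 13.700000 mm
MAD = 2.160000 mm
CU = (1 - 2.160000/13.700000)*100

84.2336 %


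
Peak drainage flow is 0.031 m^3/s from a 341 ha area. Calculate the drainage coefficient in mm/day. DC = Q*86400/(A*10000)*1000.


DC = Q * 86400 / (A * 10000) * 1000
DC = 0.031 * 86400 / (341 * 10000) * 1000
DC = 2678400.0000 / 3410000

0.7855 mm/day


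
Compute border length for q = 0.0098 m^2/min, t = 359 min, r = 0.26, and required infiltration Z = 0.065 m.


L = q*t/((1+r)*Z)
L = 0.0098*359/((1+0.26)*0.065)
L = 3.5182/0.0819

42.9573 m


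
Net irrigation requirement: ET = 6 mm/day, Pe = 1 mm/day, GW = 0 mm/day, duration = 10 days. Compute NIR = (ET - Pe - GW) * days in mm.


Daily deficit = ET - Pe - GW = 6 - 1 - 0 = 5 mm/day
NIR = 5 * 10 = 50 mm

50.0000 mm


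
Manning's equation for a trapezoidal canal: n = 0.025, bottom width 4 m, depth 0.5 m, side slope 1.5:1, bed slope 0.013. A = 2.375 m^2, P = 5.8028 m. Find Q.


R = A/P = 2.375/5.8028 = 0.409285
Q = (1/0.025) * 2.375 * 0.409285^(2/3) * 0.013^0.5

5.9710 m^3/s


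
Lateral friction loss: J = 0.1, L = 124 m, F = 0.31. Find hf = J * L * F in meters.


hf = J * L * F = 0.1 * 124 * 0.31 = 3.8440 m

3.8440 m


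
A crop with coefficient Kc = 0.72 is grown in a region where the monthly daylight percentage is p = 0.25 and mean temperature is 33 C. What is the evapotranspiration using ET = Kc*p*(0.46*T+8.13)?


ET = Kc * p * (0.46*T + 8.13)
ET = 0.72 * 0.25 * (0.46*33 + 8.13)
ET = 0.72 * 0.25 * 23.3100

4.1958 mm/day


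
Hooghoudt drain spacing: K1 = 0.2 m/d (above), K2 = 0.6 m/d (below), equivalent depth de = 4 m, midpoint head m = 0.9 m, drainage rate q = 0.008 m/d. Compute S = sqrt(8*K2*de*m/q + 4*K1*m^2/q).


S^2 = 8*K2*de*m/q + 4*K1*m^2/q
S^2 = 8*0.6*4*0.9/0.008 + 4*0.2*0.9^2/0.008
S = sqrt(2241.0000)

47.3392 m


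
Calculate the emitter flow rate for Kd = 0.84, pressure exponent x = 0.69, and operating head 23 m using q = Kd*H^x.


q = Kd * H^x = 0.84 * 23^0.69 = 0.84 * 8.701462

7.3092 L/h


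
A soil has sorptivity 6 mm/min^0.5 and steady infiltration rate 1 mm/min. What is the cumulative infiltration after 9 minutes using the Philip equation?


F = S*sqrt(t) + A*t
F = 6*sqrt(9) + 1*9
F = 6*3.000000 + 9

27.0000 mm


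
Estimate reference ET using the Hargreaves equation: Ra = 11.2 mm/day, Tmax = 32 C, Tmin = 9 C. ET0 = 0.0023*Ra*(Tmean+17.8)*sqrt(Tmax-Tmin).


Tmean = (Tmax + Tmin)/2 = (32 + 9)/2 = 20.5
ET0 = 0.0023 * 11.2 * (20.5 + 17.8) * sqrt(32 - 9)
ET0 = 0.0023 * 11.2 * 38.3 * 4.795832

4.7316 mm/day


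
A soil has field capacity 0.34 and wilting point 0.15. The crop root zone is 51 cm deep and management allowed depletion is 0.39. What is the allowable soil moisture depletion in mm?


SMD = (FC - PWP) * d * MAD * 10
SMD = (0.34 - 0.15) * 51 * 0.39 * 10
SMD = 0.1900 * 51 * 0.39 * 10

37.7910 mm


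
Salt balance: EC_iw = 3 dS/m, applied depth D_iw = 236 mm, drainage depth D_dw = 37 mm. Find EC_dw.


EC_dw = EC_iw * D_iw / D_dw
EC_dw = 3 * 236 / 37
EC_dw = 708 / 37

19.1351 dS/m


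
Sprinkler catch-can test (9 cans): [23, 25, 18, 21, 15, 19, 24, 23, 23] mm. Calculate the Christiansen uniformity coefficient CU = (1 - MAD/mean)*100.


mean = 21.222222 mm
MAD = 2.641975 mm
CU = (1 - 2.641975/21.222222)*100

87.5509 %


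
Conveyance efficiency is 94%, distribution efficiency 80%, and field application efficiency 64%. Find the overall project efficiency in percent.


Ec = 0.94, Eb = 0.8, Ea = 0.64
E = 0.94 * 0.8 * 0.64 * 100 = 48.1280%

48.1280 %


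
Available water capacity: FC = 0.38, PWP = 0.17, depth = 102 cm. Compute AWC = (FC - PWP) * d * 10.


AWC = (FC - PWP) * d * 10
AWC = (0.38 - 0.17) * 102 * 10
AWC = 0.2100 * 102 * 10

214.2000 mm


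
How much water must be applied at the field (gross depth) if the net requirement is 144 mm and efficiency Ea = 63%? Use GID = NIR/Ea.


Ea = 63% = 0.63
GID = NIR / Ea = 144 / 0.63 = 228.5714 mm

228.5714 mm


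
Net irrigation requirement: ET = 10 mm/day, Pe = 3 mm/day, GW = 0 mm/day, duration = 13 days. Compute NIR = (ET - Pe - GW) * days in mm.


Daily deficit = ET - Pe - GW = 10 - 3 - 0 = 7 mm/day
NIR = 7 * 13 = 91 mm

91.0000 mm


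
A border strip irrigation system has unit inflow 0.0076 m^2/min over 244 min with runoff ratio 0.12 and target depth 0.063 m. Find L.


L = q*t/((1+r)*Z)
L = 0.0076*244/((1+0.12)*0.063)
L = 1.8544/0.07056

26.2812 m


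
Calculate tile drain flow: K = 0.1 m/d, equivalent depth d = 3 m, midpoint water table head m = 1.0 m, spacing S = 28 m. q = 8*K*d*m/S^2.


q = 8*K*d*m/S^2
q = 8*0.1*3*1.0/28^2
q = 2.4000 / 784

0.0031 m/d


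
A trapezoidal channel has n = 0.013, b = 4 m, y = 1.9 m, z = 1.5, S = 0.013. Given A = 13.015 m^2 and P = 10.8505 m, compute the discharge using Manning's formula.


R = A/P = 13.015/10.8505 = 1.199484
Q = (1/0.013) * 13.015 * 1.199484^(2/3) * 0.013^0.5

128.8651 m^3/s


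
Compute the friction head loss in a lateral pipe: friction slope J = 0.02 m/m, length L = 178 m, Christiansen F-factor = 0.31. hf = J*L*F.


hf = J * L * F = 0.02 * 178 * 0.31 = 1.1036 m

1.1036 m


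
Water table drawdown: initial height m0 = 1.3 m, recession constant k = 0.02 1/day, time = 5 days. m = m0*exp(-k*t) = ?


m = m0 * exp(-k*t)
m = 1.3 * exp(-0.02 * 5)
m = 1.3 * exp(-0.1000)

1.1763 m


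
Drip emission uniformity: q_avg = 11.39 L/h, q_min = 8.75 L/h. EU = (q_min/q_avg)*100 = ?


EU = (q_min/q_avg)*100 = (8.75/11.39)*100 = 76.8218%

76.8218 %


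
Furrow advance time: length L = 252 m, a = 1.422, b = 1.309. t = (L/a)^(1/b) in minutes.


t = (L/a)^(1/b)
t = (252/1.422)^(1/1.309)
t = 177.215190^(1/1.309)

52.2065 min


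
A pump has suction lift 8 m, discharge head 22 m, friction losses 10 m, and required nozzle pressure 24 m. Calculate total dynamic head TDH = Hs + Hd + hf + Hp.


TDH = Hs + Hd + hf + Hp = 8 + 22 + 10 + 24 = 64

64 m


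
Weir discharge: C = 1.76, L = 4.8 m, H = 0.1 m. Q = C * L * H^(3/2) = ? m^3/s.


Q = C * L * H^(3/2) = 1.76 * 4.8 * 0.1^1.5 = 1.76 * 4.8 * 0.031623

0.2672 m^3/s


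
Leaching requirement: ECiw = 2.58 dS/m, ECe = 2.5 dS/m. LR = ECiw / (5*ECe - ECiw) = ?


LR = ECiw / (5*ECe - ECiw)
LR = 2.58 / (5*2.5 - 2.58)
LR = 2.58 / 9.9200

0.2601


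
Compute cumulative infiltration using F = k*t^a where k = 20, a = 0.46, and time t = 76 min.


F = k * t^a = 20 * 76^0.46
F = 20 * 7.331186

146.6237 mm


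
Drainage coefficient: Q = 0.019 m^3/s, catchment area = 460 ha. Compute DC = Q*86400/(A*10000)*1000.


DC = Q * 86400 / (A * 10000) * 1000
DC = 0.019 * 86400 / (460 * 10000) * 1000
DC = 1641600.0000 / 4600000

0.3569 mm/day


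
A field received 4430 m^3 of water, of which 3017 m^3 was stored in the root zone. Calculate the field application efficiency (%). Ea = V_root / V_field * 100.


Ea = V_root / V_field * 100 = 3017 / 4430 * 100 = 68.1038%

68.1038 %


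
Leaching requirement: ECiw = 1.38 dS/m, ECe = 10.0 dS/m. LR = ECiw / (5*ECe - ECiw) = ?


LR = ECiw / (5*ECe - ECiw)
LR = 1.38 / (5*10.0 - 1.38)
LR = 1.38 / 48.6200

0.0284


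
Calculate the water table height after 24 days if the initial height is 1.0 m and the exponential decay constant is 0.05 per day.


m = m0 * exp(-k*t)
m = 1.0 * exp(-0.05 * 24)
m = 1.0 * exp(-1.2000)

0.3012 m


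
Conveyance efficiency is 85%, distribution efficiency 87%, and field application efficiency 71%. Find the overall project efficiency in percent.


Ec = 0.85, Eb = 0.87, Ea = 0.71
E = 0.85 * 0.87 * 0.71 * 100 = 52.5045%

52.5045 %


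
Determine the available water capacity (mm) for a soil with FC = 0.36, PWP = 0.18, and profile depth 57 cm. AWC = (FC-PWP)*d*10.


AWC = (FC - PWP) * d * 10
AWC = (0.36 - 0.18) * 57 * 10
AWC = 0.1800 * 57 * 10

102.6000 mm


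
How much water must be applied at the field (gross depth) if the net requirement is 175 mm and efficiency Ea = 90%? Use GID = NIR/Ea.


Ea = 90% = 0.9
GID = NIR / Ea = 175 / 0.9 = 194.4444 mm

194.4444 mm


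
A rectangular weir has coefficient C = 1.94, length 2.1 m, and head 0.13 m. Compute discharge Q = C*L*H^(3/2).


Q = C * L * H^(3/2) = 1.94 * 2.1 * 0.13^1.5 = 1.94 * 2.1 * 0.046872

0.1910 m^3/s


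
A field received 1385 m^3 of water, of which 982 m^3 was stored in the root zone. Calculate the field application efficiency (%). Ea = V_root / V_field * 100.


Ea = V_root / V_field * 100 = 982 / 1385 * 100 = 70.9025%

70.9025 %


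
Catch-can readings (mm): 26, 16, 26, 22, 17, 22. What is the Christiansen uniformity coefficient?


mean = 21.500000 mm
MAD = 3.333333 mm
CU = (1 - 3.333333/21.500000)*100

84.4961 %


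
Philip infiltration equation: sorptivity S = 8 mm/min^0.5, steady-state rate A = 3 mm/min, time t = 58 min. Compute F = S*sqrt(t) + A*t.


F = S*sqrt(t) + A*t
F = 8*sqrt(58) + 3*58
F = 8*7.615773 + 174

234.9262 mm


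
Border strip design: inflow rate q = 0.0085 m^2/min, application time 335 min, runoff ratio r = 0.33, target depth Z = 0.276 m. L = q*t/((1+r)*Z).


L = q*t/((1+r)*Z)
L = 0.0085*335/((1+0.33)*0.276)
L = 2.8475/0.36708

7.7572 m


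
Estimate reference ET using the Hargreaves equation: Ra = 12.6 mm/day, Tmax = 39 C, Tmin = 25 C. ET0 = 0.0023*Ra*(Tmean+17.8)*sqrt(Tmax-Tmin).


Tmean = (Tmax + Tmin)/2 = (39 + 25)/2 = 32.0
ET0 = 0.0023 * 12.6 * (32.0 + 17.8) * sqrt(39 - 25)
ET0 = 0.0023 * 12.6 * 49.8 * 3.741657

5.4000 mm/day


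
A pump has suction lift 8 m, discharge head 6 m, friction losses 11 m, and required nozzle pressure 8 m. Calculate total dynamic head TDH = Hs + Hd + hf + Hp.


TDH = Hs + Hd + hf + Hp = 8 + 6 + 11 + 8 = 33

33 m


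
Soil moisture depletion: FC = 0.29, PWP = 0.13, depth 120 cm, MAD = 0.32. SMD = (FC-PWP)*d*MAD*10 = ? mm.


SMD = (FC - PWP) * d * MAD * 10
SMD = (0.29 - 0.13) * 120 * 0.32 * 10
SMD = 0.1600 * 120 * 0.32 * 10

61.4400 mm


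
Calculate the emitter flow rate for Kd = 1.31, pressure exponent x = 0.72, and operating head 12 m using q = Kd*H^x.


q = Kd * H^x = 1.31 * 12^0.72 = 1.31 * 5.984261

7.8394 L/h


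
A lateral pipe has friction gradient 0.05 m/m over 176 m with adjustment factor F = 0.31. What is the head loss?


hf = J * L * F = 0.05 * 176 * 0.31 = 2.7280 m

2.7280 m


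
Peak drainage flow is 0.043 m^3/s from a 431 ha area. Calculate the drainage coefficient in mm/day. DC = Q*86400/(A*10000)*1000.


DC = Q * 86400 / (A * 10000) * 1000
DC = 0.043 * 86400 / (431 * 10000) * 1000
DC = 3715200.0000 / 4310000

0.8620 mm/day


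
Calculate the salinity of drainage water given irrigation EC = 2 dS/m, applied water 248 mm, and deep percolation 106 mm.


EC_dw = EC_iw * D_iw / D_dw
EC_dw = 2 * 248 / 106
EC_dw = 496 / 106

4.6792 dS/m


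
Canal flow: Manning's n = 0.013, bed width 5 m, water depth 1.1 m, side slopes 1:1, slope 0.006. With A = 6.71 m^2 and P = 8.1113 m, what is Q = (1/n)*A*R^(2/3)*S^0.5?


R = A/P = 6.71/8.1113 = 0.827241
Q = (1/0.013) * 6.71 * 0.827241^(2/3) * 0.006^0.5

35.2324 m^3/s


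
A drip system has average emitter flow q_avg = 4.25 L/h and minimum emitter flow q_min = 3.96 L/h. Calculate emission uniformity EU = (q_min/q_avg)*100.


EU = (q_min/q_avg)*100 = (3.96/4.25)*100 = 93.1765%

93.1765 %


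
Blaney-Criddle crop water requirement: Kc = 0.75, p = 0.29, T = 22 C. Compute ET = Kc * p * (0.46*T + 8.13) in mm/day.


ET = Kc * p * (0.46*T + 8.13)
ET = 0.75 * 0.29 * (0.46*22 + 8.13)
ET = 0.75 * 0.29 * 18.2500

3.9694 mm/day


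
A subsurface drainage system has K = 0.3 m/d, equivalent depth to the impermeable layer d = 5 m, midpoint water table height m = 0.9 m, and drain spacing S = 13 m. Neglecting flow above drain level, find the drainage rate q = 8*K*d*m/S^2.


q = 8*K*d*m/S^2
q = 8*0.3*5*0.9/13^2
q = 10.8000 / 169

0.0639 m/d


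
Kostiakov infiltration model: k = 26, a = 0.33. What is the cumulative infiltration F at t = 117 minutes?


F = k * t^a = 26 * 117^0.33
F = 26 * 4.813947

125.1626 mm


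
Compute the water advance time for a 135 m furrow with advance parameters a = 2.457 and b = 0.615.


t = (L/a)^(1/b)
t = (135/2.457)^(1/0.615)
t = 54.945055^(1/0.615)

674.7645 min


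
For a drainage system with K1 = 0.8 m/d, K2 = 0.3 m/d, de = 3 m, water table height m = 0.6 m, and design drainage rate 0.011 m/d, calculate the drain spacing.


S^2 = 8*K2*de*m/q + 4*K1*m^2/q
S^2 = 8*0.3*3*0.6/0.011 + 4*0.8*0.6^2/0.011
S = sqrt(497.4545)

22.3037 m


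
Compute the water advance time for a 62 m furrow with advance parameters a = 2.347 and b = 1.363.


t = (L/a)^(1/b)
t = (62/2.347)^(1/1.363)
t = 26.416702^(1/1.363)

11.0458 min


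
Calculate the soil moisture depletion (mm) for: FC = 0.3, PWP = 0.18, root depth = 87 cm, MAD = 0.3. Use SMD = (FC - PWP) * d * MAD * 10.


SMD = (FC - PWP) * d * MAD * 10
SMD = (0.3 - 0.18) * 87 * 0.3 * 10
SMD = 0.1200 * 87 * 0.3 * 10

31.3200 mm


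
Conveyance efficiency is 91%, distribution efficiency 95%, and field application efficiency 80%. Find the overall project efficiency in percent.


Ec = 0.91, Eb = 0.95, Ea = 0.8
E = 0.91 * 0.95 * 0.8 * 100 = 69.1600%

69.1600 %


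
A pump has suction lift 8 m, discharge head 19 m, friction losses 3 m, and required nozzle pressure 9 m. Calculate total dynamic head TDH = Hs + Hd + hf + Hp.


TDH = Hs + Hd + hf + Hp = 8 + 19 + 3 + 9 = 39

39 m


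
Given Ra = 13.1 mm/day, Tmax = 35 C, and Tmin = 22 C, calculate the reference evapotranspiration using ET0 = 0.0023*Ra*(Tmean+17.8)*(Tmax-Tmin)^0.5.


Tmean = (Tmax + Tmin)/2 = (35 + 22)/2 = 28.5
ET0 = 0.0023 * 13.1 * (28.5 + 17.8) * sqrt(35 - 22)
ET0 = 0.0023 * 13.1 * 46.3 * 3.605551

5.0298 mm/day


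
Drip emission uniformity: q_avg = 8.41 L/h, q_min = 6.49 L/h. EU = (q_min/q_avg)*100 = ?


EU = (q_min/q_avg)*100 = (6.49/8.41)*100 = 77.1700%

77.1700 %


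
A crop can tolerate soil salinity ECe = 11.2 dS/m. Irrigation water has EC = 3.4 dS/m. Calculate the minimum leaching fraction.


LR = ECiw / (5*ECe - ECiw)
LR = 3.4 / (5*11.2 - 3.4)
LR = 3.4 / 52.6000

0.0646


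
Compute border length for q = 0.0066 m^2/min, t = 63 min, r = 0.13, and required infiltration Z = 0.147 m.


L = q*t/((1+r)*Z)
L = 0.0066*63/((1+0.13)*0.147)
L = 0.4158/0.16611

2.5032 m


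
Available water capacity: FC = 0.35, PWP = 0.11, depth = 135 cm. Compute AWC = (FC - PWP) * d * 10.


AWC = (FC - PWP) * d * 10
AWC = (0.35 - 0.11) * 135 * 10
AWC = 0.2400 * 135 * 10

324.0000 mm


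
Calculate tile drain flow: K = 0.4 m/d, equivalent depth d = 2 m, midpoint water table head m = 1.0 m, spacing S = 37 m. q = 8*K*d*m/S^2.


q = 8*K*d*m/S^2
q = 8*0.4*2*1.0/37^2
q = 6.4000 / 1369

0.0047 m/d


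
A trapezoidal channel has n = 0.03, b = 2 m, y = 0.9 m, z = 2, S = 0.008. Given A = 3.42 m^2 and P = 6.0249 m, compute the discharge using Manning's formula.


R = A/P = 3.42/6.0249 = 0.567644
Q = (1/0.03) * 3.42 * 0.567644^(2/3) * 0.008^0.5

6.9904 m^3/s


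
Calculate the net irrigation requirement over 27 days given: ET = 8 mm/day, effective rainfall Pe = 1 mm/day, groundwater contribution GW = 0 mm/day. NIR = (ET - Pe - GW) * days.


Daily deficit = ET - Pe - GW = 8 - 1 - 0 = 7 mm/day
NIR = 7 * 27 = 189 mm

189.0000 mm


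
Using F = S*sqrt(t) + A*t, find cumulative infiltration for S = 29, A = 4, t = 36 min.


F = S*sqrt(t) + A*t
F = 29*sqrt(36) + 4*36
F = 29*6.000000 + 144

318.0000 mm


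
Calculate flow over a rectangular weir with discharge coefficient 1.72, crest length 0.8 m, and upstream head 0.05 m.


Q = C * L * H^(3/2) = 1.72 * 0.8 * 0.05^1.5 = 1.72 * 0.8 * 0.011180

0.0154 m^3/s


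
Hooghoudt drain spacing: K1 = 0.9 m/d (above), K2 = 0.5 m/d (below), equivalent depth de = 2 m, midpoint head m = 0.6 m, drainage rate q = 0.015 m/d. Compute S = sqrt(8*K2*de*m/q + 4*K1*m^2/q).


S^2 = 8*K2*de*m/q + 4*K1*m^2/q
S^2 = 8*0.5*2*0.6/0.015 + 4*0.9*0.6^2/0.015
S = sqrt(406.4000)

20.1594 m


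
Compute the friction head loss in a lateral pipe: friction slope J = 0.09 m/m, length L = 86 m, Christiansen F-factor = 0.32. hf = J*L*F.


hf = J * L * F = 0.09 * 86 * 0.32 = 2.4768 m

2.4768 m


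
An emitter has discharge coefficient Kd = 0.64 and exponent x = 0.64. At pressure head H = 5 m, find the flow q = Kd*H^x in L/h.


q = Kd * H^x = 0.64 * 5^0.64 = 0.64 * 2.801179

1.7928 L/h


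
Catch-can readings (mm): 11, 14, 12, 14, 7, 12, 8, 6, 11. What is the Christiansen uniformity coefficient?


mean = 10.555556 mm
MAD = 2.370370 mm
CU = (1 - 2.370370/10.555556)*100

77.5439 %


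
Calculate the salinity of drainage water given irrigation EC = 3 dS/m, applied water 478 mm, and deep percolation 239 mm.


EC_dw = EC_iw * D_iw / D_dw
EC_dw = 3 * 478 / 239
EC_dw = 1434 / 239

6.0000 dS/m


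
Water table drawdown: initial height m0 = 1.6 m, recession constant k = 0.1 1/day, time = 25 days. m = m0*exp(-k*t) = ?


m = m0 * exp(-k*t)
m = 1.6 * exp(-0.1 * 25)
m = 1.6 * exp(-2.5000)

0.1313 m


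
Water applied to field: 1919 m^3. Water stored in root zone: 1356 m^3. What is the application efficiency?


Ea = V_root / V_field * 100 = 1356 / 1919 * 100 = 70.6618%

70.6618 %


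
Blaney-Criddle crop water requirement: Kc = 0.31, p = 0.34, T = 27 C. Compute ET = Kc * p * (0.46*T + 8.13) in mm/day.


ET = Kc * p * (0.46*T + 8.13)
ET = 0.31 * 0.34 * (0.46*27 + 8.13)
ET = 0.31 * 0.34 * 20.5500

2.1660 mm/day


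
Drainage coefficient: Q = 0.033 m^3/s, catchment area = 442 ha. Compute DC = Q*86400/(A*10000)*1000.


DC = Q * 86400 / (A * 10000) * 1000
DC = 0.033 * 86400 / (442 * 10000) * 1000
DC = 2851200.0000 / 4420000

0.6451 mm/day


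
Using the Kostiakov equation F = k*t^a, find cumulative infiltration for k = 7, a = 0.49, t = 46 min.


F = k * t^a = 7 * 46^0.49
F = 7 * 6.527567

45.6930 mm


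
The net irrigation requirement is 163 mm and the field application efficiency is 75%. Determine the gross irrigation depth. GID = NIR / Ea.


Ea = 75% = 0.75
GID = NIR / Ea = 163 / 0.75 = 217.3333 mm

217.3333 mm


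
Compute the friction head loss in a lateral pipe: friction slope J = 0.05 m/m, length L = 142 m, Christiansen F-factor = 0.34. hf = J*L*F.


hf = J * L * F = 0.05 * 142 * 0.34 = 2.4140 m

2.4140 m


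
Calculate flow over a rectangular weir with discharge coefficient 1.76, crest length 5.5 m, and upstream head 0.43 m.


Q = C * L * H^(3/2) = 1.76 * 5.5 * 0.43^1.5 = 1.76 * 5.5 * 0.281970

2.7295 m^3/s


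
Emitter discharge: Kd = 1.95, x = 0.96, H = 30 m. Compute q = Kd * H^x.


q = Kd * H^x = 1.95 * 30^0.96 = 1.95 * 26.184025

51.0588 L/h


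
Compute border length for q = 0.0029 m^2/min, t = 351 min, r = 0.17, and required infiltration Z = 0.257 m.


L = q*t/((1+r)*Z)
L = 0.0029*351/((1+0.17)*0.257)
L = 1.0179/0.30069

3.3852 m


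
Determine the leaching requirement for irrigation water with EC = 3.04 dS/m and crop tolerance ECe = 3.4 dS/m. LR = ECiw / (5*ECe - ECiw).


LR = ECiw / (5*ECe - ECiw)
LR = 3.04 / (5*3.4 - 3.04)
LR = 3.04 / 13.9600

0.2178


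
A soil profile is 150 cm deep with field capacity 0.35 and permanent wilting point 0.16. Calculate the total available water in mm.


AWC = (FC - PWP) * d * 10
AWC = (0.35 - 0.16) * 150 * 10
AWC = 0.1900 * 150 * 10

285.0000 mm


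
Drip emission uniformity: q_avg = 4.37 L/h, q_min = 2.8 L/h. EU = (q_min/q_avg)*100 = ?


EU = (q_min/q_avg)*100 = (2.8/4.37)*100 = 64.0732%

64.0732 %


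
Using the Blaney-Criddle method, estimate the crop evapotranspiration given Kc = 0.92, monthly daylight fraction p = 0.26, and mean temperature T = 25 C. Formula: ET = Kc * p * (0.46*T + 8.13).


ET = Kc * p * (0.46*T + 8.13)
ET = 0.92 * 0.26 * (0.46*25 + 8.13)
ET = 0.92 * 0.26 * 19.6300

4.6955 mm/day


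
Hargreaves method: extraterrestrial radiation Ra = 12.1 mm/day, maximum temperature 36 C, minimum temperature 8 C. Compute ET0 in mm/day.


Tmean = (Tmax + Tmin)/2 = (36 + 8)/2 = 22.0
ET0 = 0.0023 * 12.1 * (22.0 + 17.8) * sqrt(36 - 8)
ET0 = 0.0023 * 12.1 * 39.8 * 5.291503

5.8610 mm/day


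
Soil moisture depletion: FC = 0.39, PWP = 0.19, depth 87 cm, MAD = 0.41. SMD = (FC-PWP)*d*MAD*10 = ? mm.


SMD = (FC - PWP) * d * MAD * 10
SMD = (0.39 - 0.19) * 87 * 0.41 * 10
SMD = 0.2000 * 87 * 0.41 * 10

71.3400 mm


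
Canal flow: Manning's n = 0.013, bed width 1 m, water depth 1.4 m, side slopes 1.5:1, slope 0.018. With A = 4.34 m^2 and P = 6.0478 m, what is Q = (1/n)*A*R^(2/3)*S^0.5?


R = A/P = 4.34/6.0478 = 0.717616
Q = (1/0.013) * 4.34 * 0.717616^(2/3) * 0.018^0.5

35.9013 m^3/s


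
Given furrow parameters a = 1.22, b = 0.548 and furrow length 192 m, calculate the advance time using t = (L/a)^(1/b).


t = (L/a)^(1/b)
t = (192/1.22)^(1/0.548)
t = 157.377049^(1/0.548)

10209.7980 min


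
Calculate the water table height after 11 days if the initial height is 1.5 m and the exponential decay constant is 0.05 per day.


m = m0 * exp(-k*t)
m = 1.5 * exp(-0.05 * 11)
m = 1.5 * exp(-0.5500)

0.8654 m


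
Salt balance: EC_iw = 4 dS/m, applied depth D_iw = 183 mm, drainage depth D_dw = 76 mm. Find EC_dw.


EC_dw = EC_iw * D_iw / D_dw
EC_dw = 4 * 183 / 76
EC_dw = 732 / 76

9.6316 dS/m


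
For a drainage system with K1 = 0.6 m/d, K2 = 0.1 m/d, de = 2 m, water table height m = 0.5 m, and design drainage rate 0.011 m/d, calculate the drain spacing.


S^2 = 8*K2*de*m/q + 4*K1*m^2/q
S^2 = 8*0.1*2*0.5/0.011 + 4*0.6*0.5^2/0.011
S = sqrt(127.2727)

11.2815 m


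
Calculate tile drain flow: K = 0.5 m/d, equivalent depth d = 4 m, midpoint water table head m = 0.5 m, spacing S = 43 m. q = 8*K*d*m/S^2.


q = 8*K*d*m/S^2
q = 8*0.5*4*0.5/43^2
q = 8.0000 / 1849

0.0043 m/d


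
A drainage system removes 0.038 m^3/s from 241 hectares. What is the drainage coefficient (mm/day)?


DC = Q * 86400 / (A * 10000) * 1000
DC = 0.038 * 86400 / (241 * 10000) * 1000
DC = 3283200.0000 / 2410000

1.3623 mm/day


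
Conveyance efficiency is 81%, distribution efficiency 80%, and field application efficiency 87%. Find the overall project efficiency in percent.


Ec = 0.81, Eb = 0.8, Ea = 0.87
E = 0.81 * 0.8 * 0.87 * 100 = 56.3760%

56.3760 %


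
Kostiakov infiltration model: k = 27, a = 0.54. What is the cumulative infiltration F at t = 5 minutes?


F = k * t^a = 27 * 5^0.54
F = 27 * 2.384755

64.3884 mm


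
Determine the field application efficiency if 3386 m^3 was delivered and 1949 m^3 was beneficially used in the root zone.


Ea = V_root / V_field * 100 = 1949 / 3386 * 100 = 57.5605%

57.5605 %


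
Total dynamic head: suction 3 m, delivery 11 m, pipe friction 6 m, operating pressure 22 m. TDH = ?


TDH = Hs + Hd + hf + Hp = 3 + 11 + 6 + 22 = 42

42 m


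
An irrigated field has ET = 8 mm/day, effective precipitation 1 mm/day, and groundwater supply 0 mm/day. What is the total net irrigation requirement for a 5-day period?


Daily deficit = ET - Pe - GW = 8 - 1 - 0 = 7 mm/day
NIR = 7 * 5 = 35 mm

35.0000 mm


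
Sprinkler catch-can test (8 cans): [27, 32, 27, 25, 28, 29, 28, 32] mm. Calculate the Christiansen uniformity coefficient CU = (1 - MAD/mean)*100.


mean = 28.500000 mm
MAD = 1.875000 mm
CU = (1 - 1.875000/28.500000)*100

93.4211 %


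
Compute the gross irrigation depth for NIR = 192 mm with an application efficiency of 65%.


Ea = 65% = 0.65
GID = NIR / Ea = 192 / 0.65 = 295.3846 mm

295.3846 mm


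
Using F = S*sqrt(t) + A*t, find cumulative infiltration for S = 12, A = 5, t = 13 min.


F = S*sqrt(t) + A*t
F = 12*sqrt(13) + 5*13
F = 12*3.605551 + 65

108.2666 mm


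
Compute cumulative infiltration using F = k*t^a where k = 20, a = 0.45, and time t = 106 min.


F = k * t^a = 20 * 106^0.45
F = 20 * 8.154318

163.0864 mm


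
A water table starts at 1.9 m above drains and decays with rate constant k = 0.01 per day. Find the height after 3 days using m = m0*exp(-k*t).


m = m0 * exp(-k*t)
m = 1.9 * exp(-0.01 * 3)
m = 1.9 * exp(-0.0300)

1.8438 m


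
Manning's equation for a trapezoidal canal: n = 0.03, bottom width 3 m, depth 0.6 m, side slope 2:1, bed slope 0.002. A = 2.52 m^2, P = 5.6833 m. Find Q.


R = A/P = 2.52/5.6833 = 0.443404
Q = (1/0.03) * 2.52 * 0.443404^(2/3) * 0.002^0.5

2.1844 m^3/s


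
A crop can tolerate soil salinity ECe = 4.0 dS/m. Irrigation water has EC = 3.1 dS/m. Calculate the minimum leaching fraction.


LR = ECiw / (5*ECe - ECiw)
LR = 3.1 / (5*4.0 - 3.1)
LR = 3.1 / 16.9000

0.1834


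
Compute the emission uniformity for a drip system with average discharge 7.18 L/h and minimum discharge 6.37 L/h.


EU = (q_min/q_avg)*100 = (6.37/7.18)*100 = 88.7187%

88.7187 %


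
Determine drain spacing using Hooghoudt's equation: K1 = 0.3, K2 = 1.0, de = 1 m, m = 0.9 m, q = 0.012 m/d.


S^2 = 8*K2*de*m/q + 4*K1*m^2/q
S^2 = 8*1.0*1*0.9/0.012 + 4*0.3*0.9^2/0.012
S = sqrt(681.0000)

26.0960 m


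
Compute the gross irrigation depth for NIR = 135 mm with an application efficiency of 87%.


Ea = 87% = 0.87
GID = NIR / Ea = 135 / 0.87 = 155.1724 mm

155.1724 mm


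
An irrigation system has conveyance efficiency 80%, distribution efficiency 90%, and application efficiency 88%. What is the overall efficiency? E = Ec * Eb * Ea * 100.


Ec = 0.8, Eb = 0.9, Ea = 0.88
E = 0.8 * 0.9 * 0.88 * 100 = 63.3600%

63.3600 %


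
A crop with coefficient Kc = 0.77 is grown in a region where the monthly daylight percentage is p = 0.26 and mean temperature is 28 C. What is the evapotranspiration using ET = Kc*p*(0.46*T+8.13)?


ET = Kc * p * (0.46*T + 8.13)
ET = 0.77 * 0.26 * (0.46*28 + 8.13)
ET = 0.77 * 0.26 * 21.0100

4.2062 mm/day


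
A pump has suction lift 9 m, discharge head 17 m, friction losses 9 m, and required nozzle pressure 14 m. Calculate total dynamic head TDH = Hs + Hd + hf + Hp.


TDH = Hs + Hd + hf + Hp = 9 + 17 + 9 + 14 = 49

49 m


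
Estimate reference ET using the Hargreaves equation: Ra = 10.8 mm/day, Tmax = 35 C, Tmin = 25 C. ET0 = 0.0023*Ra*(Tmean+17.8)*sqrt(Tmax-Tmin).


Tmean = (Tmax + Tmin)/2 = (35 + 25)/2 = 30.0
ET0 = 0.0023 * 10.8 * (30.0 + 17.8) * sqrt(35 - 25)
ET0 = 0.0023 * 10.8 * 47.8 * 3.162278

3.7547 mm/day


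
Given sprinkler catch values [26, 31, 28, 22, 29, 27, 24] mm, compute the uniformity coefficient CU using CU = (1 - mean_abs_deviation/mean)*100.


mean = 26.714286 mm
MAD = 2.326531 mm
CU = (1 - 2.326531/26.714286)*100

91.2911 %


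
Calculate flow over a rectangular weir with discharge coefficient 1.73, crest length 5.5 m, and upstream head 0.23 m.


Q = C * L * H^(3/2) = 1.73 * 5.5 * 0.23^1.5 = 1.73 * 5.5 * 0.110304

1.0495 m^3/s


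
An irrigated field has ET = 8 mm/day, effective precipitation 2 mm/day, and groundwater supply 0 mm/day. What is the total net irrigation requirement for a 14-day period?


Daily deficit = ET - Pe - GW = 8 - 2 - 0 = 6 mm/day
NIR = 6 * 14 = 84 mm

84.0000 mm


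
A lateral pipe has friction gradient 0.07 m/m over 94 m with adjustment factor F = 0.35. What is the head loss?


hf = J * L * F = 0.07 * 94 * 0.35 = 2.3030 m

2.3030 m


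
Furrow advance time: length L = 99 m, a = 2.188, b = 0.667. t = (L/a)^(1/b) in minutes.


t = (L/a)^(1/b)
t = (99/2.188)^(1/0.667)
t = 45.246801^(1/0.667)

303.4875 min


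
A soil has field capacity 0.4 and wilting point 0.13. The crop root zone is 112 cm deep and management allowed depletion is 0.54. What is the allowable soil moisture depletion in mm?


SMD = (FC - PWP) * d * MAD * 10
SMD = (0.4 - 0.13) * 112 * 0.54 * 10
SMD = 0.2700 * 112 * 0.54 * 10

163.2960 mm


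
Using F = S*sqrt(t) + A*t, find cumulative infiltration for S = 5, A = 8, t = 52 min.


F = S*sqrt(t) + A*t
F = 5*sqrt(52) + 8*52
F = 5*7.211103 + 416

452.0555 mm


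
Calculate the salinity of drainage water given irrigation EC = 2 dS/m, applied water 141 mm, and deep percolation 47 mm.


EC_dw = EC_iw * D_iw / D_dw
EC_dw = 2 * 141 / 47
EC_dw = 282 / 47

6.0000 dS/m


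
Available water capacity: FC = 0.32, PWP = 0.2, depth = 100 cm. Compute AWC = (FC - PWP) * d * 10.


AWC = (FC - PWP) * d * 10
AWC = (0.32 - 0.2) * 100 * 10
AWC = 0.1200 * 100 * 10

120.0000 mm


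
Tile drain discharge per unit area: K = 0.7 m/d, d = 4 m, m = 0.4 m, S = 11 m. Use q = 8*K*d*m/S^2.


q = 8*K*d*m/S^2
q = 8*0.7*4*0.4/11^2
q = 8.9600 / 121

0.0740 m/d


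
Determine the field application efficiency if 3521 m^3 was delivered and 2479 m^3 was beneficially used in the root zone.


Ea = V_root / V_field * 100 = 2479 / 3521 * 100 = 70.4061%

70.4061 %


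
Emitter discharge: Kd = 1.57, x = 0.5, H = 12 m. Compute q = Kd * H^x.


q = Kd * H^x = 1.57 * 12^0.5 = 1.57 * 3.464102

5.4386 L/h


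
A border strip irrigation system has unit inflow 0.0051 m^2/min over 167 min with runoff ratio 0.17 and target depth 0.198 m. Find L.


L = q*t/((1+r)*Z)
L = 0.0051*167/((1+0.17)*0.198)
L = 0.8517/0.23166

3.6765 m


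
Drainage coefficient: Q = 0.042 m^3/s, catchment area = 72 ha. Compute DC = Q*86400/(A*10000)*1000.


DC = Q * 86400 / (A * 10000) * 1000
DC = 0.042 * 86400 / (72 * 10000) * 1000
DC = 3628800.0000 / 720000

5.0400 mm/day


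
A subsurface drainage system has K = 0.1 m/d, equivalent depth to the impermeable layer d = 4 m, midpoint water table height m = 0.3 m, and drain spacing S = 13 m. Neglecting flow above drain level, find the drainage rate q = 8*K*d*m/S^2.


q = 8*K*d*m/S^2
q = 8*0.1*4*0.3/13^2
q = 0.9600 / 169

0.0057 m/d


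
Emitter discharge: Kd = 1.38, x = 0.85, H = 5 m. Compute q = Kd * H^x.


q = Kd * H^x = 1.38 * 5^0.85 = 1.38 * 3.927575

5.4201 L/h


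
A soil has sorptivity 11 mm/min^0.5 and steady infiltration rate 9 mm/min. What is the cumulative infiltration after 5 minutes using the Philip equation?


F = S*sqrt(t) + A*t
F = 11*sqrt(5) + 9*5
F = 11*2.236068 + 45

69.5967 mm


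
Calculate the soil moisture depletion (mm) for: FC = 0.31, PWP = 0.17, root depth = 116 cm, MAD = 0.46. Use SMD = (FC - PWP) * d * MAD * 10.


SMD = (FC - PWP) * d * MAD * 10
SMD = (0.31 - 0.17) * 116 * 0.46 * 10
SMD = 0.1400 * 116 * 0.46 * 10

74.7040 mm


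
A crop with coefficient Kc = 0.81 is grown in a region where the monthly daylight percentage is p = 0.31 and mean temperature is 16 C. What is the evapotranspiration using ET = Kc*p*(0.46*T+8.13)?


ET = Kc * p * (0.46*T + 8.13)
ET = 0.81 * 0.31 * (0.46*16 + 8.13)
ET = 0.81 * 0.31 * 15.4900

3.8895 mm/day


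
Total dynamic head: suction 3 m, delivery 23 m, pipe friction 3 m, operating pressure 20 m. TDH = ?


TDH = Hs + Hd + hf + Hp = 3 + 23 + 3 + 20 = 49

49 m


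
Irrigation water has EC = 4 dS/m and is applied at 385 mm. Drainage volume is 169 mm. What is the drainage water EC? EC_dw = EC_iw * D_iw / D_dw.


EC_dw = EC_iw * D_iw / D_dw
EC_dw = 4 * 385 / 169
EC_dw = 1540 / 169

9.1124 dS/m


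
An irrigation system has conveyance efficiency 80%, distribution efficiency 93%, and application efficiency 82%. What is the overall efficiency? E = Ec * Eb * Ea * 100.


Ec = 0.8, Eb = 0.93, Ea = 0.82
E = 0.8 * 0.93 * 0.82 * 100 = 61.0080%

61.0080 %


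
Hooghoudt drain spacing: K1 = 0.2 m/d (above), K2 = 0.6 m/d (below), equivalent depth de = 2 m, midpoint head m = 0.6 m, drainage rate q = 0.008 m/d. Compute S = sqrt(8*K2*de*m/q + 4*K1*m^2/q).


S^2 = 8*K2*de*m/q + 4*K1*m^2/q
S^2 = 8*0.6*2*0.6/0.008 + 4*0.2*0.6^2/0.008
S = sqrt(756.0000)

27.4955 m


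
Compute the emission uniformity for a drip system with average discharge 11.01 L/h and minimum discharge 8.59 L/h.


EU = (q_min/q_avg)*100 = (8.59/11.01)*100 = 78.0200%

78.0200 %


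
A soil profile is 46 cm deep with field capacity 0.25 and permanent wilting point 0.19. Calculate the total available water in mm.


AWC = (FC - PWP) * d * 10
AWC = (0.25 - 0.19) * 46 * 10
AWC = 0.0600 * 46 * 10

27.6000 mm


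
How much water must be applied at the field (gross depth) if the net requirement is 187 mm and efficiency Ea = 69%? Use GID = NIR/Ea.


Ea = 69% = 0.69
GID = NIR / Ea = 187 / 0.69 = 271.0145 mm

271.0145 mm


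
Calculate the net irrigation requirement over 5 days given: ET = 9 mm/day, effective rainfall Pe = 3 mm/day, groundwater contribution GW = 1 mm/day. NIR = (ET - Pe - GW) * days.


Daily deficit = ET - Pe - GW = 9 - 3 - 1 = 5 mm/day
NIR = 5 * 5 = 25 mm

25.0000 mm


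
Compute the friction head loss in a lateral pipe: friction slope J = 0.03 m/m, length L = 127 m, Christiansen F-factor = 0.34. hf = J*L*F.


hf = J * L * F = 0.03 * 127 * 0.34 = 1.2954 m

1.2954 m


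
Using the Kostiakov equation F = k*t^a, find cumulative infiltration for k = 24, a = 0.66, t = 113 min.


F = k * t^a = 24 * 113^0.66
F = 24 * 22.648100

543.5544 mm


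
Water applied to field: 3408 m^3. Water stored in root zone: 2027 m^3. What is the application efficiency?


Ea = V_root / V_field * 100 = 2027 / 3408 * 100 = 59.4777%

59.4777 %
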